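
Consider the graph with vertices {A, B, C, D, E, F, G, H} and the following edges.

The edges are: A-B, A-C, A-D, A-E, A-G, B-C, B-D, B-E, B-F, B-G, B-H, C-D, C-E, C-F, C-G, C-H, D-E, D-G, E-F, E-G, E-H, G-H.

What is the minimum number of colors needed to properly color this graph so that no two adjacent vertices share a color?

6

A, B, C, D, E, G are mutually adjacent (a clique of size 6), so at least 6 colors are needed.
One proper 6-coloring: A=5, B=3, C=1, D=6, E=2, F=4, G=4, H=5. Each edge has distinct colors on its endpoints.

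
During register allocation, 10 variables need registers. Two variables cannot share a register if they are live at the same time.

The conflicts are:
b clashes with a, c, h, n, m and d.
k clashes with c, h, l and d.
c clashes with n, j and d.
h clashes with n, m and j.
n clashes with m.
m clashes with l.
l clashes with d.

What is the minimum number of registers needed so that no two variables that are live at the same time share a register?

4

b, h, n, m pairwise conflict, so at least 4 registers are needed.
Using 4 registers: b=1, a=2, k=1, c=2, h=2, n=3, m=4, l=2, j=1, d=3. Every pair that conflicts lands in different registers.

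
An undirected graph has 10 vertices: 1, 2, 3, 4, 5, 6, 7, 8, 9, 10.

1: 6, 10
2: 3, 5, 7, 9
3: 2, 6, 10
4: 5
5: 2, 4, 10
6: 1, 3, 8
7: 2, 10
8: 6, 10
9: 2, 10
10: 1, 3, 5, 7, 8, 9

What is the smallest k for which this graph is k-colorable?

2

3 and 10 are adjacent, so at least 2 colors are needed.
2 colors suffice: color a → {2, 4, 6, 10}; color b → {1, 3, 5, 7, 8, 9}. No two adjacent vertices share a color.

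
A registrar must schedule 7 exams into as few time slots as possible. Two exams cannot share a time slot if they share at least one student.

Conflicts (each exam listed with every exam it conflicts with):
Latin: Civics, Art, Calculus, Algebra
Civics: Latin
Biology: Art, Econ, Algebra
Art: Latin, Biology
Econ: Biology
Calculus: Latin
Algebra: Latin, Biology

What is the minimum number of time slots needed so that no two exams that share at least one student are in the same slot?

2

Biology and Econ conflict, so at least 2 time slots are needed.
Using 2 time slots: Latin=1, Civics=2, Biology=1, Art=2, Econ=2, Calculus=2, Algebra=2. No two conflicting exams share a time slot.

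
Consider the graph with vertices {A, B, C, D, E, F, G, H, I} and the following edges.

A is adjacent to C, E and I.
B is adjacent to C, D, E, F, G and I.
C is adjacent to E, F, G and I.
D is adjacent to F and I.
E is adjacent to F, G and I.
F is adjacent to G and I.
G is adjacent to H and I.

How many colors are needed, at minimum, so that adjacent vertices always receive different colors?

B, C, E, F, G, I are mutually adjacent (a clique of size 6), so at least 6 colors are needed.
A valid assignment using 6 colors: A=4, B=4, C=2, D=2, E=3, F=5, G=6, H=1, I=1. No two adjacent vertices share a color.

6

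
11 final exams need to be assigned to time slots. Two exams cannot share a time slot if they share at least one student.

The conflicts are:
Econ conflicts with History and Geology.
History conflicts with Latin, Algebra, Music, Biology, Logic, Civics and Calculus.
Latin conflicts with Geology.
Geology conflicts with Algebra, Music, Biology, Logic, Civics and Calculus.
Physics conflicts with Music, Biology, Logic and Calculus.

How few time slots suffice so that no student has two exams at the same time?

2

Geology and Civics conflict, so at least 2 time slots are needed.
2 time slots suffice: Econ=2, History=1, Latin=2, Geology=1, Algebra=2, Physics=1, Music=2, Biology=2, Logic=2, Civics=2, Calculus=2. Every pair that conflicts lands in different time slots.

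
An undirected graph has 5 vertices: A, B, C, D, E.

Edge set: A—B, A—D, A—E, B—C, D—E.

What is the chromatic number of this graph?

A, D, E form a triangle, so at least 3 colors are needed.
One proper 3-coloring: A=red, B=blue, C=red, D=green, E=blue. No two adjacent vertices share a color.

3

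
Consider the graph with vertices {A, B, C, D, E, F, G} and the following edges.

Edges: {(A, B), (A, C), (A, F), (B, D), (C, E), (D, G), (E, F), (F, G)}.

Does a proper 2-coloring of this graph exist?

The cycle F-G-D-B-A-F has odd length 5, so it cannot be 2-colored; at least 3 colors are needed.
So 2 colors are not enough.

No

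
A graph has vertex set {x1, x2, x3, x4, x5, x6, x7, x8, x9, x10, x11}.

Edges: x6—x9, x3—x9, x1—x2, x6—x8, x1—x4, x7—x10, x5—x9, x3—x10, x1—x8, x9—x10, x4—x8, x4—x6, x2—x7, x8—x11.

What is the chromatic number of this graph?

x3, x9, x10 form a triangle, so at least 3 colors are needed.
3 colors suffice: color 1 → {x7, x8, x9}; color 2 → {x1, x5, x6, x10, x11}; color 3 → {x2, x3, x4}. Each edge has distinct colors on its endpoints.

3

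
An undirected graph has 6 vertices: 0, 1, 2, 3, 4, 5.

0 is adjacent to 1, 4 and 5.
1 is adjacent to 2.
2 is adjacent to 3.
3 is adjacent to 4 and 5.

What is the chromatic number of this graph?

The cycle 1-0-5-3-2-1 has odd length 5, so it cannot be 2-colored; at least 3 colors are needed.
One proper 3-coloring: 0=a, 1=c, 2=b, 3=a, 4=b, 5=b. No two adjacent vertices share a color.

3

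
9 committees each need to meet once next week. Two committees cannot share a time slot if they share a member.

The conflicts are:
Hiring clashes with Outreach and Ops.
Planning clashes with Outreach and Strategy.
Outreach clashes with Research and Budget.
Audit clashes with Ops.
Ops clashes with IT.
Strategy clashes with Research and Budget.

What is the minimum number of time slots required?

Hiring and Outreach conflict, so at least 2 time slots are needed.
A valid assignment using 2 time slots: Hiring=2, Planning=2, Outreach=1, Audit=2, Ops=1, Strategy=1, IT=2, Research=2, Budget=2. No two conflicting committees share a time slot.

2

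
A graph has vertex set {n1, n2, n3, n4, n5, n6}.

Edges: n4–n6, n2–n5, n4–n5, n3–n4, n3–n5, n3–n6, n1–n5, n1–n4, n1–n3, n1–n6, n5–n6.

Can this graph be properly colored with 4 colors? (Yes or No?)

No

n1, n3, n4, n5, n6 form a clique, so at least 5 colors are needed.
So 4 colors are not enough.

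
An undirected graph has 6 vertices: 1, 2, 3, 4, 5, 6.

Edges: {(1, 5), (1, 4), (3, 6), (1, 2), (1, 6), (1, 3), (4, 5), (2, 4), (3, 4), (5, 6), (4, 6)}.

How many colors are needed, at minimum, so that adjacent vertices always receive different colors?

4

1, 3, 4, 6 form a clique, so at least 4 colors are needed.
A valid assignment using 4 colors: 1=b, 2=c, 3=d, 4=a, 5=d, 6=c. Every edge joins two different colors.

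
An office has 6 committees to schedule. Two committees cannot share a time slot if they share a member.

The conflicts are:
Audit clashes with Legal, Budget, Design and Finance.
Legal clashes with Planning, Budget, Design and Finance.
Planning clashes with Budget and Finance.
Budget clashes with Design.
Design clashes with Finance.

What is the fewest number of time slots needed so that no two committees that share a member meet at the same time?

Audit, Legal, Design, Finance all conflict with each other, so at least 4 time slots are needed.
Using 4 time slots: Audit=4, Legal=1, Planning=2, Budget=3, Design=2, Finance=3. Each listed conflict is separated.

4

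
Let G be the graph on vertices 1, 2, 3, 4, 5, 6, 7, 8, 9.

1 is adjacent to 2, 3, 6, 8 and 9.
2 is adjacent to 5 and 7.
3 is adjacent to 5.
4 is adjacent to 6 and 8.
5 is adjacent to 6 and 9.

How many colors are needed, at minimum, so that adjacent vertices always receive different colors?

2

1 and 2 are adjacent, so at least 2 colors are needed.
2 colors suffice: color red → {1, 4, 5, 7}; color blue → {2, 3, 6, 8, 9}. Each edge has distinct colors on its endpoints.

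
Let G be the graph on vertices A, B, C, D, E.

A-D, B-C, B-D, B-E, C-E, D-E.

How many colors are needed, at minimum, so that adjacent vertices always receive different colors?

B, D, E are mutually adjacent, so at least 3 colors are needed.
3 colors suffice: A=red, B=red, C=blue, D=blue, E=green. No two adjacent vertices share a color.

3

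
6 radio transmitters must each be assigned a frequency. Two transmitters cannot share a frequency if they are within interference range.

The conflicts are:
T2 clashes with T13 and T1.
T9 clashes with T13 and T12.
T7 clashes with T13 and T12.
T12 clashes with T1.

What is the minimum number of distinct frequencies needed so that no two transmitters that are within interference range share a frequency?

3

The cycle T12-T7-T13-T2-T1-T12 has odd length 5, so it cannot be 2-colored; at least 3 frequencies are needed.
3 frequencies suffice: T2=3, T9=2, T7=2, T13=1, T12=1, T1=2. No two conflicting transmitters share a frequency.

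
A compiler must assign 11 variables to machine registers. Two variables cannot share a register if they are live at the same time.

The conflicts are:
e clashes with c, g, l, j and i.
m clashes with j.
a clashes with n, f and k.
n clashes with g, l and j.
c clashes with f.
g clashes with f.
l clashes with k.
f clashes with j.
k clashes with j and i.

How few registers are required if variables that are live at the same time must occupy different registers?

2

n and l conflict, so at least 2 registers are needed.
2 registers suffice: register 1 → {a, c, g, l, j, i}; register 2 → {e, m, n, f, k}. Each listed conflict is separated.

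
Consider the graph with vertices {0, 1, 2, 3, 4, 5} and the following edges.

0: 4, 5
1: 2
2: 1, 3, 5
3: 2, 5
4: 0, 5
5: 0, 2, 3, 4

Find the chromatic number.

2, 3, 5 are mutually adjacent, so at least 3 colors are needed.
One proper 3-coloring: 0=green, 1=red, 2=blue, 3=green, 4=blue, 5=red. Each edge has distinct colors on its endpoints.

3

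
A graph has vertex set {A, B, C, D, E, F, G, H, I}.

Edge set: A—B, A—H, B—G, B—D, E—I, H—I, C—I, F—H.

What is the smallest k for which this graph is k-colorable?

2

B and G are adjacent, so at least 2 colors are needed.
2 colors suffice: A=red, B=blue, C=blue, D=red, E=blue, F=red, G=red, H=blue, I=red. No two adjacent vertices share a color.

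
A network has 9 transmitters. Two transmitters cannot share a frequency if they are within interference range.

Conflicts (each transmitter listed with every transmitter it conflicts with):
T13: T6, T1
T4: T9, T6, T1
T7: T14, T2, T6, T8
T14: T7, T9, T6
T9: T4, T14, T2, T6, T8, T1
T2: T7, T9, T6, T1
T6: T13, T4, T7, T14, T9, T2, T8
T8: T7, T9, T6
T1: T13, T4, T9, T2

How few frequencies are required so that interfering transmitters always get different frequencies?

3

T4, T9, T1 pairwise conflict, so at least 3 frequencies are needed.
A valid assignment using 3 frequencies: T13=2, T4=3, T7=2, T14=3, T9=2, T2=3, T6=1, T8=3, T1=1. Each listed conflict is separated.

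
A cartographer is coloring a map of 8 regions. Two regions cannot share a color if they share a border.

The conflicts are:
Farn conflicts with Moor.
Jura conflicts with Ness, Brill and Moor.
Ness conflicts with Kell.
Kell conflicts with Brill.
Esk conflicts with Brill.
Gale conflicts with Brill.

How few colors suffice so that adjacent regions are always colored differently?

2

Ness and Kell conflict, so at least 2 colors are needed.
One proper 2-coloring: Farn=2, Jura=2, Ness=1, Kell=2, Esk=2, Gale=2, Brill=1, Moor=1. Every pair that conflicts lands in different colors.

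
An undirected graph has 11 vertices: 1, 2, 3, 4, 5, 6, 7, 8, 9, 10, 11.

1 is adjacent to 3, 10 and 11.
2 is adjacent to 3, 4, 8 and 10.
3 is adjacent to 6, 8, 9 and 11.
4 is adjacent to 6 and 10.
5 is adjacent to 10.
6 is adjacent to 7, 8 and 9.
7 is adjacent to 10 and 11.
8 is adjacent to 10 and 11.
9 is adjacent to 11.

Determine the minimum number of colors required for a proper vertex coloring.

3

2, 3, 8 are pairwise adjacent, so at least 3 colors are needed.
3 colors suffice: color red → {3, 10}; color blue → {1, 4, 5, 7, 8, 9}; color green → {2, 6, 11}. No two adjacent vertices share a color.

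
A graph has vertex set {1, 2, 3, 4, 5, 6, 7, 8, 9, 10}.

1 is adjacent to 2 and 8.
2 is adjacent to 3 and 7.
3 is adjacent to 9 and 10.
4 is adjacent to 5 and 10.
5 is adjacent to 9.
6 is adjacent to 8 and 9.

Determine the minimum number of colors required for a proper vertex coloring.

The cycle 5-4-10-3-9-5 has odd length 5, so it cannot be 2-colored; at least 3 colors are needed.
3 colors suffice: color red → {2, 8, 9, 10}; color blue → {1, 3, 4, 6, 7}; color green → {5}. Each edge has distinct colors on its endpoints.

3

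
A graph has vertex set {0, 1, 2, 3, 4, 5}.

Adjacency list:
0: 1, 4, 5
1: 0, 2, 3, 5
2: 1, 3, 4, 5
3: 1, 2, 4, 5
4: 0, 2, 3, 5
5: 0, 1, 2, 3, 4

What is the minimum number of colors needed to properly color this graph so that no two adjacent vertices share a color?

4

2, 3, 4, 5 form a clique, so at least 4 colors are needed.
4 colors suffice: 0=b, 1=c, 2=b, 3=d, 4=c, 5=a. No two adjacent vertices share a color.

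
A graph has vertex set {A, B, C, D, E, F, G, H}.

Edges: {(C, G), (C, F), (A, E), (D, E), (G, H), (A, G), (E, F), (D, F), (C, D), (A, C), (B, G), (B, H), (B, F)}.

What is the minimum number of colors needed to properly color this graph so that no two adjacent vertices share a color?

3

B, G, H are pairwise adjacent, so at least 3 colors are needed.
A valid assignment using 3 colors: A=green, B=blue, C=blue, D=green, E=blue, F=red, G=red, H=green. Each edge has distinct colors on its endpoints.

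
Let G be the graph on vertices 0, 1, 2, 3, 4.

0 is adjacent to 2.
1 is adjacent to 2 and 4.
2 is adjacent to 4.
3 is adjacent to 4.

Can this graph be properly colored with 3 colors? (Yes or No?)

Yes

The chromatic number is 3. 1, 2, 4 are pairwise adjacent, so at least 3 colors are needed.
3 colors suffice: color red → {0, 4}; color blue → {2, 3}; color green → {1}.
That is already a proper 3-coloring.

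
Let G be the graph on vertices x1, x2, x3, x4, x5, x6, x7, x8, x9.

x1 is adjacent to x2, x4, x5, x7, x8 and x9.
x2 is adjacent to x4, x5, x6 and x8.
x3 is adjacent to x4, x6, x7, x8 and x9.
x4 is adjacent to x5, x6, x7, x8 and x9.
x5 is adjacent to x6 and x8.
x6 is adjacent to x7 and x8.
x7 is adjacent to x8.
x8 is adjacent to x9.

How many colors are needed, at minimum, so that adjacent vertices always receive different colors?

x1, x2, x4, x5, x8 are mutually adjacent (a clique of size 5), so at least 5 colors are needed.
A valid assignment using 5 colors: x1=3, x2=4, x3=4, x4=1, x5=5, x6=3, x7=5, x8=2, x9=5. Each edge has distinct colors on its endpoints.

5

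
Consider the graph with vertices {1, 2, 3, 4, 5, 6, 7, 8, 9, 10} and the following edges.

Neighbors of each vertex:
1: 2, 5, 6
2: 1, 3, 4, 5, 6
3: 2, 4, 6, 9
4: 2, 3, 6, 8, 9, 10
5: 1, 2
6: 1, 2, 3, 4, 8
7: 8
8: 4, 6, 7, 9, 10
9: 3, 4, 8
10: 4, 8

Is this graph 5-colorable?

Yes

The chromatic number is 4. 2, 3, 4, 6 form a clique, so at least 4 colors are needed.
4 colors suffice: color a → {1, 4, 7}; color b → {2, 8}; color c → {5, 6, 9, 10}; color d → {3}.
Since 5 ≥ 4, a proper 5-coloring certainly exists.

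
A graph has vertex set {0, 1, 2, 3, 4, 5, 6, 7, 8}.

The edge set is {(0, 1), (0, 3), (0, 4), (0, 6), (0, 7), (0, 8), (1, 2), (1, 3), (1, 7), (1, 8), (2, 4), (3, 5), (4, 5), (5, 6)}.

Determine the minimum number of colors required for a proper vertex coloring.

0, 1, 3 form a triangle, so at least 3 colors are needed.
3 colors suffice: color red → {0, 2, 5}; color blue → {1, 4, 6}; color green → {3, 7, 8}. Each edge has distinct colors on its endpoints.

3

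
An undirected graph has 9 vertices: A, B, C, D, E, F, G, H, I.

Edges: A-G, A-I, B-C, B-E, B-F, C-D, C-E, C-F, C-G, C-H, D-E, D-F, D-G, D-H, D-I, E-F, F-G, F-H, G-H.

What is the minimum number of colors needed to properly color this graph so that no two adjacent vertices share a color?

C, D, F, G, H form a clique, so at least 5 colors are needed.
5 colors suffice: color 1 → {F, I}; color 2 → {A, B, D}; color 3 → {C}; color 4 → {E, G}; color 5 → {H}. No two adjacent vertices share a color.

5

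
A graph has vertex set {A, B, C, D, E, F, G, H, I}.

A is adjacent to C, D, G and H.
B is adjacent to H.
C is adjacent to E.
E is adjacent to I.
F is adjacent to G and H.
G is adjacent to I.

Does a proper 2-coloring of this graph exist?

The cycle E-C-A-G-I-E has odd length 5, so it cannot be 2-colored; at least 3 colors are needed.
So 2 colors are not enough.

No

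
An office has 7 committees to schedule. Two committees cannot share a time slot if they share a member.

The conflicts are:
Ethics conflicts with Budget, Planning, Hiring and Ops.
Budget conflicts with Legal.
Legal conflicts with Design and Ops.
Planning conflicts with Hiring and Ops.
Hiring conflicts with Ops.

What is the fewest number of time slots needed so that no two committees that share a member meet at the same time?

Ethics, Planning, Hiring, Ops pairwise conflict, so at least 4 time slots are needed.
4 time slots suffice: time slot 1 → {Ethics, Legal}; time slot 2 → {Budget, Design, Ops}; time slot 3 → {Hiring}; time slot 4 → {Planning}. Every pair that conflicts lands in different time slots.

4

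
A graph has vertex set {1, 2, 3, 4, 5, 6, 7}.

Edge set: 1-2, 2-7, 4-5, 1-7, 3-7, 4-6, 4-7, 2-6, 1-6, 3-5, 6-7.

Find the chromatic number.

4

1, 2, 6, 7 form a clique, so at least 4 colors are needed.
4 colors suffice: 1=yellow, 2=green, 3=blue, 4=green, 5=red, 6=blue, 7=red. No two adjacent vertices share a color.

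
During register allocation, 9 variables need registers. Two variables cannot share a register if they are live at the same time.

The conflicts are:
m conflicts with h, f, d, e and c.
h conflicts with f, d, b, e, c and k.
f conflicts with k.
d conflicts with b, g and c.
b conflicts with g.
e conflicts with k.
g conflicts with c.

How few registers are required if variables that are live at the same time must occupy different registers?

m, h, d, c pairwise conflict, so at least 4 registers are needed.
Using 4 registers: m=2, h=1, f=3, d=3, b=2, e=3, g=1, c=4, k=2. Each listed conflict is separated.

4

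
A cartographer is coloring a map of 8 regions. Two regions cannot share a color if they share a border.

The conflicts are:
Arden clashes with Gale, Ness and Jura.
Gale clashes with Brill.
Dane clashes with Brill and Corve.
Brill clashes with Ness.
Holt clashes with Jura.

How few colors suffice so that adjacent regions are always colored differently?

2

Arden and Ness conflict, so at least 2 colors are needed.
One proper 2-coloring: Arden=1, Gale=2, Dane=2, Brill=1, Holt=1, Corve=1, Ness=2, Jura=2. Each listed conflict is separated.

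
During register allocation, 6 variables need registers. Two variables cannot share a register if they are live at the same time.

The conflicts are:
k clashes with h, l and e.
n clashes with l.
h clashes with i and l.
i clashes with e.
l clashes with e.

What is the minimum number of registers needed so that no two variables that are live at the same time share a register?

k, l, e are mutually in conflict, so at least 3 registers are needed.
3 registers suffice: register 1 → {i, l}; register 2 → {k, n}; register 3 → {h, e}. Each listed conflict is separated.

3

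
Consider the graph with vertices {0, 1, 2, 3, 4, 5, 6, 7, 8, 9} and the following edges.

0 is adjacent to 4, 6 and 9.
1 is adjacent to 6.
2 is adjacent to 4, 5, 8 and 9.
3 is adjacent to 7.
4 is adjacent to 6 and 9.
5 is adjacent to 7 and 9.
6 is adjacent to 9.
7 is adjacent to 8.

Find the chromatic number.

4

0, 4, 6, 9 are mutually adjacent (a clique of size 4), so at least 4 colors are needed.
One proper 4-coloring: 0=yellow, 1=red, 2=blue, 3=blue, 4=green, 5=green, 6=blue, 7=red, 8=green, 9=red. Every edge joins two different colors.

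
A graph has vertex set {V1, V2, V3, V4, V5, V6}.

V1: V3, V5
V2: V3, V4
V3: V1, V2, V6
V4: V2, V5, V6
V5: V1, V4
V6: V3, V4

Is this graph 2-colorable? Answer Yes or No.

No

The cycle V1-V5-V4-V6-V3-V1 has odd length 5, so it cannot be 2-colored; at least 3 colors are needed.
So 2 colors are not enough.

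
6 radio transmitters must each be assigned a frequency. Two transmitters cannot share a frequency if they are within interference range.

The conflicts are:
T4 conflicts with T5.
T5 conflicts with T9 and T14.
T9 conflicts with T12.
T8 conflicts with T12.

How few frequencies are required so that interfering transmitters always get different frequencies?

T4 and T5 conflict, so at least 2 frequencies are needed.
2 frequencies suffice: T4=2, T5=1, T9=2, T8=2, T12=1, T14=2. Every pair that conflicts lands in different frequencies.

2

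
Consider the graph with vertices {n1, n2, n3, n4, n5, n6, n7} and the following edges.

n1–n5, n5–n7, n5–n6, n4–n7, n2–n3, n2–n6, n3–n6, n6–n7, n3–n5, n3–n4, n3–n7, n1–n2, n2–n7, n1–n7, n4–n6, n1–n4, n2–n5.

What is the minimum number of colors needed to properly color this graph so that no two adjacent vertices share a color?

n2, n3, n5, n6, n7 form a clique, so at least 5 colors are needed.
5 colors suffice: color 1 → {n7}; color 2 → {n2, n4}; color 3 → {n5}; color 4 → {n1, n6}; color 5 → {n3}. No two adjacent vertices share a color.

5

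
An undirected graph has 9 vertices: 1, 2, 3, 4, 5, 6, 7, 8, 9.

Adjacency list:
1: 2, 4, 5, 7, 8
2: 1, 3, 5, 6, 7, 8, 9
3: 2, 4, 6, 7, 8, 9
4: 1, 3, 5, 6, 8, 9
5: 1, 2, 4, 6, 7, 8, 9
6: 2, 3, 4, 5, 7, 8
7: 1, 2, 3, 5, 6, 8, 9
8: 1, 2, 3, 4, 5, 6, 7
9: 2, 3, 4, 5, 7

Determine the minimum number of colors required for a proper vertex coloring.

5

1, 2, 5, 7, 8 form a clique, so at least 5 colors are needed.
5 colors suffice: color red → {4, 7}; color blue → {8, 9}; color green → {2}; color yellow → {3, 5}; color purple → {1, 6}. Each edge has distinct colors on its endpoints.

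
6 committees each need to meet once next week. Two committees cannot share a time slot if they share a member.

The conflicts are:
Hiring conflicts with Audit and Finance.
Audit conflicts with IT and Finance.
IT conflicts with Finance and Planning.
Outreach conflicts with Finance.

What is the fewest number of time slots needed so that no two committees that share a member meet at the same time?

Hiring, Audit, Finance are mutually in conflict, so at least 3 time slots are needed.
3 time slots suffice: time slot 1 → {Finance, Planning}; time slot 2 → {Hiring, IT, Outreach}; time slot 3 → {Audit}. No two conflicting committees share a time slot.

3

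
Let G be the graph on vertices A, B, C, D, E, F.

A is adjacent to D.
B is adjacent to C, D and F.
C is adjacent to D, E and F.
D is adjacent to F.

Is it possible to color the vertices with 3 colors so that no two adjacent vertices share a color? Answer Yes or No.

No

B, C, D, F are pairwise adjacent (a clique of size 4), so at least 4 colors are needed.
So 3 colors are not enough.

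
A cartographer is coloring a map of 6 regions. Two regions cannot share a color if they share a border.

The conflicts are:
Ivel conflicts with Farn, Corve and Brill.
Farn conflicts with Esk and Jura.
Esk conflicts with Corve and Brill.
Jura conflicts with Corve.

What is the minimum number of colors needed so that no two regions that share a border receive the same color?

2

Esk and Corve conflict, so at least 2 colors are needed.
2 colors suffice: Ivel=1, Farn=2, Esk=1, Jura=1, Corve=2, Brill=2. Every pair that conflicts lands in different colors.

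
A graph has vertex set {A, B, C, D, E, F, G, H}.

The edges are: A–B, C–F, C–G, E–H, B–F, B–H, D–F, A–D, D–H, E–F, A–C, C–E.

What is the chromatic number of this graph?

3

C, E, F form a triangle, so at least 3 colors are needed.
3 colors suffice: color red → {B, C, D}; color blue → {A, F, G, H}; color green → {E}. No two adjacent vertices share a color.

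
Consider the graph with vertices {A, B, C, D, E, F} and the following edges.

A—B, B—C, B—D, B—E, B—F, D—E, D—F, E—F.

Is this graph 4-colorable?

Yes

The chromatic number is 4. B, D, E, F are pairwise adjacent (a clique of size 4), so at least 4 colors are needed.
4 colors suffice: color red → {B}; color blue → {A, C, D}; color green → {E}; color yellow → {F}.
That is already a proper 4-coloring.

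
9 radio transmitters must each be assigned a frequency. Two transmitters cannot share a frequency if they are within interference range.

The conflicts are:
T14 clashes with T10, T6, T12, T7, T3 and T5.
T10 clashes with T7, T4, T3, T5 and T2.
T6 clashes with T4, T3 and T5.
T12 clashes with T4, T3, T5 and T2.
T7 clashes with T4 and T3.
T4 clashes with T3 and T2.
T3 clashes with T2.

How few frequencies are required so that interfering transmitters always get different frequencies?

4

T14, T10, T7, T3 pairwise conflict, so at least 4 frequencies are needed.
4 frequencies suffice: T14=2, T10=3, T6=3, T12=3, T7=4, T4=2, T3=1, T5=1, T2=4. Each listed conflict is separated.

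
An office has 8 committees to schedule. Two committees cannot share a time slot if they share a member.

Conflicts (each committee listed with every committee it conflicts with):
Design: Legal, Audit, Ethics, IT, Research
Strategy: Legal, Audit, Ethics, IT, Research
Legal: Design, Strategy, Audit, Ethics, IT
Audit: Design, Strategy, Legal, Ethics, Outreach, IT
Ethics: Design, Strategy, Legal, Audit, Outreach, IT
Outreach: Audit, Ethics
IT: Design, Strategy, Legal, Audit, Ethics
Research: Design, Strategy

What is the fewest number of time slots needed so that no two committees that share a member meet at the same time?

5

Strategy, Legal, Audit, Ethics, IT pairwise conflict, so at least 5 time slots are needed.
5 time slots suffice: time slot 1 → {Ethics, Research}; time slot 2 → {Audit}; time slot 3 → {Design, Strategy, Outreach}; time slot 4 → {IT}; time slot 5 → {Legal}. Every pair that conflicts lands in different time slots.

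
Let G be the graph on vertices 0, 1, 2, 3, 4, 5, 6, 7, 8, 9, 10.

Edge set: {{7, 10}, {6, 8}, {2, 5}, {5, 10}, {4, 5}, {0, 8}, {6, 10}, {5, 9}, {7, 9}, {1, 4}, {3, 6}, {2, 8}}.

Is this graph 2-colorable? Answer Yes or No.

No

The cycle 2-8-6-10-5-2 has odd length 5, so it cannot be 2-colored; at least 3 colors are needed.
So 2 colors are not enough.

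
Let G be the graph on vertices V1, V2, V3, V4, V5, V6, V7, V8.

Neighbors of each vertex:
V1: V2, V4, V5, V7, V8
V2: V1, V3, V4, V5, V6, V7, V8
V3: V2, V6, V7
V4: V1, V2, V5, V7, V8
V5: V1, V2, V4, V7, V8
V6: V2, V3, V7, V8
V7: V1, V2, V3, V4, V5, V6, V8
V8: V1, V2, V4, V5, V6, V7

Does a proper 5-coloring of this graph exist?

No

V1, V2, V4, V5, V7, V8 are pairwise adjacent (a clique of size 6), so at least 6 colors are needed.
So 5 colors are not enough.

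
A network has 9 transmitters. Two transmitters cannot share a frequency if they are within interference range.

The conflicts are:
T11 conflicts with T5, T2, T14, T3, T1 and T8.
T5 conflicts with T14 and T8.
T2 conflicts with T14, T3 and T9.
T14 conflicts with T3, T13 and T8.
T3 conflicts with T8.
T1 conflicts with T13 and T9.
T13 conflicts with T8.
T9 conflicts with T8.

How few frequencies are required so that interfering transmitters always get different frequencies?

4

T11, T2, T14, T3 all conflict with each other, so at least 4 frequencies are needed.
Using 4 frequencies: T11=3, T5=4, T2=1, T14=2, T3=4, T1=1, T13=3, T9=2, T8=1. Every pair that conflicts lands in different frequencies.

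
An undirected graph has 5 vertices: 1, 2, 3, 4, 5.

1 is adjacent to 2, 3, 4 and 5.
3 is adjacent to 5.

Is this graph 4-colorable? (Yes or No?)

The chromatic number is 3. 1, 3, 5 are pairwise adjacent, so at least 3 colors are needed.
3 colors suffice: 1=a, 2=b, 3=b, 4=b, 5=c.
Since 4 ≥ 3, a proper 4-coloring certainly exists.

Yes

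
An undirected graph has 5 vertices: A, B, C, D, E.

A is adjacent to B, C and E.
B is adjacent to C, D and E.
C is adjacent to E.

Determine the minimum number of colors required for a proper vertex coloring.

A, B, C, E are mutually adjacent (a clique of size 4), so at least 4 colors are needed.
4 colors suffice: color 1 → {B}; color 2 → {D, E}; color 3 → {C}; color 4 → {A}. Each edge has distinct colors on its endpoints.

4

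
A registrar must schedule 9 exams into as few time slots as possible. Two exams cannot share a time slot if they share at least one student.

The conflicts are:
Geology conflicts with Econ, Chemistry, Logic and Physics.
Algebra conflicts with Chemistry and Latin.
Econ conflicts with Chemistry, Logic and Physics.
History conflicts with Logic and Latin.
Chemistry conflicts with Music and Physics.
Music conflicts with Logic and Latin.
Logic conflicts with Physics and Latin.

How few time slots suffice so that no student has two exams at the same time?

Geology, Econ, Chemistry, Physics pairwise conflict, so at least 4 time slots are needed.
A valid assignment using 4 time slots: Geology=3, Algebra=3, Econ=2, History=3, Chemistry=1, Music=3, Logic=1, Physics=4, Latin=2. No two conflicting exams share a time slot.

4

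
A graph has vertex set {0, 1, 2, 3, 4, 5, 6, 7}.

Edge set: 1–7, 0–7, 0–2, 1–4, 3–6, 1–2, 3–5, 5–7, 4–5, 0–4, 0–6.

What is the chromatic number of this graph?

3

The cycle 3-5-4-0-6-3 has odd length 5, so it cannot be 2-colored; at least 3 colors are needed.
3 colors suffice: color a → {0, 1, 5}; color b → {2, 3, 4, 7}; color c → {6}. No two adjacent vertices share a color.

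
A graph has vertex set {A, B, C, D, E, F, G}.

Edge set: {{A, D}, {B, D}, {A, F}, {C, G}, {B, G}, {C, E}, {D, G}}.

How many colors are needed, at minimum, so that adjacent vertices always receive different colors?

B, D, G form a triangle, so at least 3 colors are needed.
3 colors suffice: A=1, B=3, C=2, D=2, E=1, F=2, G=1. Each edge has distinct colors on its endpoints.

3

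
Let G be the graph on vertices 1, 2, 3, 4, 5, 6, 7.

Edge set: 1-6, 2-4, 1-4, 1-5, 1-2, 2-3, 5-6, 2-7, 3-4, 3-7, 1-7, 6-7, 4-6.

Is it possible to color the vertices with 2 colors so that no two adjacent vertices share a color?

No

2, 3, 7 are pairwise adjacent, so at least 3 colors are needed.
So 2 colors are not enough.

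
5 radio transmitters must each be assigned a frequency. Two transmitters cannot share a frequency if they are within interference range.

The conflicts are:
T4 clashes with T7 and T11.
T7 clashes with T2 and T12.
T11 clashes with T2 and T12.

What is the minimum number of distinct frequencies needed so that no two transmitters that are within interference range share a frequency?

T7 and T12 conflict, so at least 2 frequencies are needed.
2 frequencies suffice: frequency 1 → {T7, T11}; frequency 2 → {T4, T2, T12}. Each listed conflict is separated.

2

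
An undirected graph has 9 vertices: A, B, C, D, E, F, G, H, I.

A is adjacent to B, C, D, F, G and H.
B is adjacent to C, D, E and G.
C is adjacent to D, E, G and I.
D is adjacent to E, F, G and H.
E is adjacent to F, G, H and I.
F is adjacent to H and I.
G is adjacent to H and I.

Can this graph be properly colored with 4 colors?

No

A, B, C, D, G are mutually adjacent (a clique of size 5), so at least 5 colors are needed.
So 4 colors are not enough.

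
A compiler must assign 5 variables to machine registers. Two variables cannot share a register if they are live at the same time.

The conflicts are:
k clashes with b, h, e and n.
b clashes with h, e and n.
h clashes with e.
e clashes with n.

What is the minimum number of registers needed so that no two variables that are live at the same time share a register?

k, b, h, e all conflict with each other, so at least 4 registers are needed.
4 registers suffice: register 1 → {k}; register 2 → {b}; register 3 → {e}; register 4 → {h, n}. Each listed conflict is separated.

4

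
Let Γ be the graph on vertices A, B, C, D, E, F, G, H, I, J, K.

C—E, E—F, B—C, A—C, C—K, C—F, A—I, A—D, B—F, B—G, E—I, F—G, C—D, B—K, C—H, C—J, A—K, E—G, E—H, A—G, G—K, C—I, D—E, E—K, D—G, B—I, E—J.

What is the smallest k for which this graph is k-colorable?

C, E, F form a triangle, so at least 3 colors are needed.
3 colors suffice: color 1 → {C, G}; color 2 → {A, B, E}; color 3 → {D, F, H, I, J, K}. Every edge joins two different colors.

3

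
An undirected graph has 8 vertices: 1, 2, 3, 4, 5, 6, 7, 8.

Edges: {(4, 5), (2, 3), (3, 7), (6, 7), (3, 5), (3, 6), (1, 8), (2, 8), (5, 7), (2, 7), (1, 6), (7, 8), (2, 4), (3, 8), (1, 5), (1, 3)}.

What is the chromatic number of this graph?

4

2, 3, 7, 8 are mutually adjacent (a clique of size 4), so at least 4 colors are needed.
4 colors suffice: color red → {3, 4}; color blue → {1, 7}; color green → {5, 6, 8}; color yellow → {2}. No two adjacent vertices share a color.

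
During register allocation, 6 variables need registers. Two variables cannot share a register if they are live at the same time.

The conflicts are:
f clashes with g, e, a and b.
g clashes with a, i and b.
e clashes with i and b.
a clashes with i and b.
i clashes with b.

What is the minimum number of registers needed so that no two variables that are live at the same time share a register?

f, g, a, b pairwise conflict, so at least 4 registers are needed.
A valid assignment using 4 registers: f=2, g=3, e=3, a=4, i=2, b=1. Every pair that conflicts lands in different registers.

4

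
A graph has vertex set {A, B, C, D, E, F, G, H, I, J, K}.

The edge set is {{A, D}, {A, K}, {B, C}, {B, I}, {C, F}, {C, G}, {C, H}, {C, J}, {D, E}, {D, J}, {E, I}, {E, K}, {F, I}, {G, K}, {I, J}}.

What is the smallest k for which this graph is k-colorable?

D and J are adjacent, so at least 2 colors are needed.
A valid assignment using 2 colors: A=2, B=2, C=1, D=1, E=2, F=2, G=2, H=2, I=1, J=2, K=1. No two adjacent vertices share a color.

2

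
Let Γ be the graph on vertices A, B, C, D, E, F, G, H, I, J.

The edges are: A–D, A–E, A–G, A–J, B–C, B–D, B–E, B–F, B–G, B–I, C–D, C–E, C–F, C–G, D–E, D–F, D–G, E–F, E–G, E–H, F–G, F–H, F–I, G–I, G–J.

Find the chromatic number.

B, C, D, E, F, G are mutually adjacent (a clique of size 6), so at least 6 colors are needed.
6 colors suffice: A=2, B=5, C=6, D=4, E=3, F=2, G=1, H=1, I=3, J=3. Every edge joins two different colors.

6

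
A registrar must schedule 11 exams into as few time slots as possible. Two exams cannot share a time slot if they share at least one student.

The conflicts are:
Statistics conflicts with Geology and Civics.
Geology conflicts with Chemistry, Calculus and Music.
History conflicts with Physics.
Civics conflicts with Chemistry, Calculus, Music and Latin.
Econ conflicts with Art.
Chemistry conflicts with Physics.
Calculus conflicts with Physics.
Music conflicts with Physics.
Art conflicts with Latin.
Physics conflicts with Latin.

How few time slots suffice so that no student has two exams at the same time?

History and Physics conflict, so at least 2 time slots are needed.
2 time slots suffice: time slot 1 → {Geology, Civics, Art, Physics}; time slot 2 → {Statistics, History, Econ, Chemistry, Calculus, Music, Latin}. Each listed conflict is separated.

2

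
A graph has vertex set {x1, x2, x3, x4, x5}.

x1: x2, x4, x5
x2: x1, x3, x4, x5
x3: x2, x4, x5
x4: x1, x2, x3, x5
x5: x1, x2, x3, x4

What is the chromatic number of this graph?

x1, x2, x4, x5 form a clique, so at least 4 colors are needed.
A valid assignment using 4 colors: x1=4, x2=2, x3=4, x4=3, x5=1. No two adjacent vertices share a color.

4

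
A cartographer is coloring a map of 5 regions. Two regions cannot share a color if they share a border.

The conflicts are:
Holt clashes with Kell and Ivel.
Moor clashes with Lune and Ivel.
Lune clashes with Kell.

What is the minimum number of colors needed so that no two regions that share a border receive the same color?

3

The cycle Moor-Lune-Kell-Holt-Ivel-Moor has odd length 5, so it cannot be 2-colored; at least 3 colors are needed.
3 colors suffice: Holt=2, Moor=1, Lune=2, Kell=1, Ivel=3. Every pair that conflicts lands in different colors.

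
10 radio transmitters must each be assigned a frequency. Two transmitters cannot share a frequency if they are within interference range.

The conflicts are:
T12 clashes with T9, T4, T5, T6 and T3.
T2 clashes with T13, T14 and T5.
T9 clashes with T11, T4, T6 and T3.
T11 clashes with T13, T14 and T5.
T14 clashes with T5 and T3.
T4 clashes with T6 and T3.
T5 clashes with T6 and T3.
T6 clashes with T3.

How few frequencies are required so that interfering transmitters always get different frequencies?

5

T12, T9, T4, T6, T3 all conflict with each other, so at least 5 frequencies are needed.
A valid assignment using 5 frequencies: T12=4, T2=2, T9=1, T11=2, T13=1, T14=3, T4=5, T5=1, T6=3, T3=2. No two conflicting transmitters share a frequency.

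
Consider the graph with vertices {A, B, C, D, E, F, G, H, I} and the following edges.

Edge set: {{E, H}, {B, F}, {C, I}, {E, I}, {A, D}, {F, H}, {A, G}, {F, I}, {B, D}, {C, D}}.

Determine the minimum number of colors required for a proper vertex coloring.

3

The cycle F-B-D-C-I-F has odd length 5, so it cannot be 2-colored; at least 3 colors are needed.
3 colors suffice: color 1 → {D, E, F, G}; color 2 → {A, B, H, I}; color 3 → {C}. No two adjacent vertices share a color.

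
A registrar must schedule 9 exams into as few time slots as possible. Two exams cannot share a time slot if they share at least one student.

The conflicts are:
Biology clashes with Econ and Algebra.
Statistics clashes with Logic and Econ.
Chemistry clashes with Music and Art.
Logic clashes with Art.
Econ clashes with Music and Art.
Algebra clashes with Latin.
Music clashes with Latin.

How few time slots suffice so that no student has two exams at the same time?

The cycle Latin-Music-Econ-Biology-Algebra-Latin has odd length 5, so it cannot be 2-colored; at least 3 time slots are needed.
A valid assignment using 3 time slots: Biology=2, Statistics=2, Chemistry=1, Logic=1, Econ=1, Algebra=1, Music=2, Latin=3, Art=2. No two conflicting exams share a time slot.

3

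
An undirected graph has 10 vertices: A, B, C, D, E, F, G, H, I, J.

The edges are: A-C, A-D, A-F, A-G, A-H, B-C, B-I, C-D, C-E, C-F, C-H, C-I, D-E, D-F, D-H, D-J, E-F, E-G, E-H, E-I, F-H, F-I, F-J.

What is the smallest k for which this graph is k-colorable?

5

C, D, E, F, H are pairwise adjacent (a clique of size 5), so at least 5 colors are needed.
One proper 5-coloring: A=4, B=2, C=1, D=3, E=4, F=2, G=1, H=5, I=3, J=1. Every edge joins two different colors.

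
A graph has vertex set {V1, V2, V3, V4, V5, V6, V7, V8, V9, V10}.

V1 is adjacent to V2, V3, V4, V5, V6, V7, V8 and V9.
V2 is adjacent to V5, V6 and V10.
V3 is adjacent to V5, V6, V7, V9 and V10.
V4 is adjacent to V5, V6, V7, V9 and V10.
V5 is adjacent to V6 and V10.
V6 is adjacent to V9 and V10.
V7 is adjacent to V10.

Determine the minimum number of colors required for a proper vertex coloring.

V2, V5, V6, V10 are mutually adjacent (a clique of size 4), so at least 4 colors are needed.
One proper 4-coloring: V1=1, V2=3, V3=3, V4=3, V5=4, V6=2, V7=2, V8=2, V9=4, V10=1. Each edge has distinct colors on its endpoints.

4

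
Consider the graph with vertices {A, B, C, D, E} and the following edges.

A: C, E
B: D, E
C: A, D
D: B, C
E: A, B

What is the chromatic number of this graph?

3

The cycle D-B-E-A-C-D has odd length 5, so it cannot be 2-colored; at least 3 colors are needed.
3 colors suffice: color red → {C, E}; color blue → {A, B}; color green → {D}. Each edge has distinct colors on its endpoints.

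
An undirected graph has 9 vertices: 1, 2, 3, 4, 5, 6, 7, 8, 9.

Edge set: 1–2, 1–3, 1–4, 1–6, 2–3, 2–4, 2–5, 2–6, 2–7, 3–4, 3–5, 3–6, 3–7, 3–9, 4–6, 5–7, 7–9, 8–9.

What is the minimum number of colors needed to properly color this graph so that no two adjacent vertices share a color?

5

1, 2, 3, 4, 6 form a clique, so at least 5 colors are needed.
5 colors suffice: color red → {3, 8}; color blue → {2, 9}; color green → {1, 7}; color yellow → {5, 6}; color purple → {4}. Each edge has distinct colors on its endpoints.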